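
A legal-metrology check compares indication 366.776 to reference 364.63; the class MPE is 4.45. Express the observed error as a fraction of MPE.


e = indication - reference = 366.776 - 364.63 = 2.1460
|e| = 2.1460
ratio = |e| / MPE = 2.1460 / 4.45
ratio = 0.4822

0.4822


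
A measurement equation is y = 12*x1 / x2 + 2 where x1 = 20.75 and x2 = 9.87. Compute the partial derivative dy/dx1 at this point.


y = 12*x1 / x2 + 2
dy/dx1 = 12/x2
Evaluate at x2 = 9.87: c1 = 12 / 9.87
c1 = 1.2158

1.2158


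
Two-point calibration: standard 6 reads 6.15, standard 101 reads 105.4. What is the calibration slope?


slope = (y2 - y1) / (x2 - x1)
= (105.4 - 6.15) / (101 - 6)
= 99.2500 / 95
= 1.0447

1.0447


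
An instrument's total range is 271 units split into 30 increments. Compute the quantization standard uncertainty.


resolution = range / divisions
resolution = 271 / 30 = 9.0333333
u_res = resolution / (2*sqrt(3))
u_res = 9.0333333 / 3.4641016
u_res = 2.6077

2.6077


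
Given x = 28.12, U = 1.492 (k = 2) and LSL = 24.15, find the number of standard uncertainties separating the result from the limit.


u = U / k = 1.492 / 2 = 0.746
margin = |LSL - x| = |24.15 - 28.12| = 3.97
z = margin / u = 3.97 / 0.746
z = 5.3217

5.3217


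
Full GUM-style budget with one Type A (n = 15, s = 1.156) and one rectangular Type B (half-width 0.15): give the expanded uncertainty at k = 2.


u_A = s / sqrt(n) = 1.156 / sqrt(15) = 0.29847792
u_B = half_width / sqrt(3) = 0.15 / sqrt(3) = 0.08660254
uc = sqrt(u_A^2 + u_B^2) = sqrt(0.29847792^2 + 0.08660254^2) = 0.31078782
U = k * uc = 2 * 0.31078782
U = 0.6216

0.6216


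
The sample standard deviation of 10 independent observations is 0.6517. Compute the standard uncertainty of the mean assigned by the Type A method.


u_A = s / sqrt(n)
u_A = 0.6517 / sqrt(10)
u_A = 0.6517 / 3.1622777
u_A = 0.2061

0.2061


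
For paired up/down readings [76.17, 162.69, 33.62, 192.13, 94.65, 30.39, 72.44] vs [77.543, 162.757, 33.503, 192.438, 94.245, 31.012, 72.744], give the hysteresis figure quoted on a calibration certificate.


|76.17 - 77.543| = 1.3730
|162.69 - 162.757| = 0.0670
|33.62 - 33.503| = 0.1170
|192.13 - 192.438| = 0.3080
|94.65 - 94.245| = 0.4050
|30.39 - 31.012| = 0.6220
|72.44 - 72.744| = 0.3040
hysteresis = max(diffs) = 1.3730

1.3730


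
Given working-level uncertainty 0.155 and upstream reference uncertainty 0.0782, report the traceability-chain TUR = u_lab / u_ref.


TUR = u_lab / u_ref
= 0.155 / 0.0782
= 1.9821

1.9821


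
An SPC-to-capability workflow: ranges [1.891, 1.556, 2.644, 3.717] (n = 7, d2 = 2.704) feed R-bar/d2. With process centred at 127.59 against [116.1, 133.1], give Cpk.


R_bar = (1.891 + 1.556 + 2.644 + 3.717) / 4 = 2.452
sigma = R_bar / d2 = 2.452 / 2.704 = 0.90680473
Cp = (USL - LSL)/(6*sigma) = (133.1 - 116.1)/(6*0.90680473) = 3.1245
Cpu = (133.1 - 127.59)/(3*0.90680473) = 2.0254
Cpl = (127.59 - 116.1)/(3*0.90680473) = 4.2236
Cpk = min(Cpu, Cpl) = 2.0254

2.0254


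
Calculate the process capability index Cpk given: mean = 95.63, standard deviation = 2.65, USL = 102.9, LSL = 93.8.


Cpu = (USL - mean) / (3*sigma) = (102.9 - 95.63) / (3*2.65) = 0.9145
Cpl = (mean - LSL) / (3*sigma) = (95.63 - 93.8) / (3*2.65) = 0.2302
Cpk = min(Cpu, Cpl) = 0.2302

0.2302


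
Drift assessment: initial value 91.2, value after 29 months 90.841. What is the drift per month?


rate = (v2 - v1) / months
= (90.841 - 91.2) / 29
= -0.3590 / 29
= -0.0124

-0.0124


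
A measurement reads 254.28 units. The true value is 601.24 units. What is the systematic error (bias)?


Systematic error = measured - true
= 254.28 - 601.24
= -346.9600

-346.9600


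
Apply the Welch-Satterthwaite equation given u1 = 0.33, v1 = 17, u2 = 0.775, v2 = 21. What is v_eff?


uc = sqrt(u1^2 + u2^2) = sqrt(0.33^2 + 0.775^2) = 0.84233307
v_eff = uc^4 / (u1^4/v1 + u2^4/v2)
= 0.84233307^4 / (0.33^4/17 + 0.775^4/21)
= 0.50342573 / 0.017876191
v_eff = 28.1618

28.1618


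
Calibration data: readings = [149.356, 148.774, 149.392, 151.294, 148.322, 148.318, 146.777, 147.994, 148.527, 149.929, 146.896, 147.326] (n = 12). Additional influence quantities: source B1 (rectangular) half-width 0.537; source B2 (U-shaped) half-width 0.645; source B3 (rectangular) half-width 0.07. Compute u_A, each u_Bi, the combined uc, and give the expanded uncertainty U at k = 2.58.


mean = (149.356 + 148.774 + 149.392 + 151.294 + 148.322 + 148.318 + 146.777 + 147.994 + 148.527 + 149.929 + 146.896 + 147.326) / 12 = 148.5754167
s = sqrt(sum((x - mean)^2)/(n-1)) = 1.3012265
u_A = s / sqrt(n) = 1.3012265 / sqrt(12) = 0.37563174
u_B1 = 0.537 / sqrt(3) = 0.31003709
u_B2 = 0.645 / sqrt(2) = 0.45608387
u_B3 = 0.07 / sqrt(3) = 0.040414519
uc = sqrt(0.37563174^2 + 0.31003709^2 + 0.45608387^2 + 0.040414519^2) = 0.66848189
U = k * uc = 2.58 * 0.66848189
U = 1.7247

1.7247


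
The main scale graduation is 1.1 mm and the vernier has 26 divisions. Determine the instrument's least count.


LC = MSD / n_div
= 1.1 / 26
= 0.0423

0.0423


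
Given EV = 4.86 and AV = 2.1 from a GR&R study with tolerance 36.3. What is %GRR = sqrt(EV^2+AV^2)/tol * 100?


GRR = sqrt(EV^2 + AV^2) = sqrt(4.86^2 + 2.1^2) = 5.2942988
%GRR = GRR / tol * 100 = 5.2942988 / 36.3 * 100
%GRR = 14.5848

14.5848


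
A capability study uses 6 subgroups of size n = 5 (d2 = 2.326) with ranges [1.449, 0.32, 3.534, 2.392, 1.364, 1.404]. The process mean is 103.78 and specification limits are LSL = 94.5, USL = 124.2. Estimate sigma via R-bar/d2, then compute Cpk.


R_bar = (1.449 + 0.32 + 3.534 + 2.392 + 1.364 + 1.404) / 6 = 1.7438333
sigma = R_bar / d2 = 1.7438333 / 2.326 = 0.74971337
Cp = (USL - LSL)/(6*sigma) = (124.2 - 94.5)/(6*0.74971337) = 6.6025
Cpu = (124.2 - 103.78)/(3*0.74971337) = 9.0790
Cpl = (103.78 - 94.5)/(3*0.74971337) = 4.1260
Cpk = min(Cpu, Cpl) = 4.1260

4.1260


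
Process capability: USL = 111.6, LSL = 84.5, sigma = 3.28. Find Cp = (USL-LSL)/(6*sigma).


Cp = (USL - LSL) / (6 * sigma)
= (111.6 - 84.5) / (6 * 3.28)
= 27.1000 / 19.6800
= 1.3770

1.3770


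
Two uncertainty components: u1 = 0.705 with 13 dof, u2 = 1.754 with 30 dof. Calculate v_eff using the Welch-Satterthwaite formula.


uc = sqrt(u1^2 + u2^2) = sqrt(0.705^2 + 1.754^2) = 1.8903812
v_eff = uc^4 / (u1^4/v1 + u2^4/v2)
= 1.8903812^4 / (0.705^4/13 + 1.754^4/30)
= 12.770196 / 0.33450096
v_eff = 38.1769

38.1769


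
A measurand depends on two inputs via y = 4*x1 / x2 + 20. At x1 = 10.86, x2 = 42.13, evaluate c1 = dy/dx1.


y = 4*x1 / x2 + 20
dy/dx1 = 4/x2
Evaluate at x2 = 42.13: c1 = 4 / 42.13
c1 = 0.0949

0.0949


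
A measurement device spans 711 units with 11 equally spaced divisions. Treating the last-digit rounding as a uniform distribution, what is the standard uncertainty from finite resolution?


resolution = range / divisions
resolution = 711 / 11 = 64.636364
u_res = resolution / (2*sqrt(3))
u_res = 64.636364 / 3.4641016
u_res = 18.6589

18.6589


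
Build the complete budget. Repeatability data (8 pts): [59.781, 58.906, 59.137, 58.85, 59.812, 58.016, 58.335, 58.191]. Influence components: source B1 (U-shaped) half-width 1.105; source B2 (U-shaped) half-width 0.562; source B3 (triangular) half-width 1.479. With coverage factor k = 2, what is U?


mean = (59.781 + 58.906 + 59.137 + 58.85 + 59.812 + 58.016 + 58.335 + 58.191) / 8 = 58.8785
s = sqrt(sum((x - mean)^2)/(n-1)) = 0.68308899
u_A = s / sqrt(n) = 0.68308899 / sqrt(8) = 0.24150843
u_B1 = 1.105 / sqrt(2) = 0.78135299
u_B2 = 0.562 / sqrt(2) = 0.39739401
u_B3 = 1.479 / sqrt(6) = 0.60379922
uc = sqrt(0.24150843^2 + 0.78135299^2 + 0.39739401^2 + 0.60379922^2) = 1.0914826
U = k * uc = 2 * 1.0914826
U = 2.1830

2.1830


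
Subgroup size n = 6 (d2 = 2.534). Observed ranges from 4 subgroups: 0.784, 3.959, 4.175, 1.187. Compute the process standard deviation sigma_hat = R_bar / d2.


R_bar = (0.784 + 3.959 + 4.175 + 1.187) / 4
R_bar = 10.105 / 4 = 2.52625
sigma_hat = R_bar / d2 = 2.52625 / 2.534 = 0.9969

0.9969


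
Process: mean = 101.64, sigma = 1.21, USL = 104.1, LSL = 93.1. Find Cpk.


Cpu = (USL - mean) / (3*sigma) = (104.1 - 101.64) / (3*1.21) = 0.6777
Cpl = (mean - LSL) / (3*sigma) = (101.64 - 93.1) / (3*1.21) = 2.3526
Cpk = min(Cpu, Cpl) = 0.6777

0.6777


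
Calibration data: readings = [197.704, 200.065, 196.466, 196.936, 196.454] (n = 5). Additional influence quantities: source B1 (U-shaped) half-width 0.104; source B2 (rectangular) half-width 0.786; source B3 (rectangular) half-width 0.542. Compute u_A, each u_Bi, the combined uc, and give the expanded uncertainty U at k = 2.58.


mean = (197.704 + 200.065 + 196.466 + 196.936 + 196.454) / 5 = 197.525
s = sqrt(sum((x - mean)^2)/(n-1)) = 1.5082344
u_A = s / sqrt(n) = 1.5082344 / sqrt(5) = 0.67450293
u_B1 = 0.104 / sqrt(2) = 0.073539105
u_B2 = 0.786 / sqrt(3) = 0.45379731
u_B3 = 0.542 / sqrt(3) = 0.31292385
uc = sqrt(0.67450293^2 + 0.073539105^2 + 0.45379731^2 + 0.31292385^2) = 0.87419422
U = k * uc = 2.58 * 0.87419422
U = 2.2554

2.2554


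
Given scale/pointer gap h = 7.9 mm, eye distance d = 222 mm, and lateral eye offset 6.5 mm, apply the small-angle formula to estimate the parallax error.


error = h * offset / d
= 7.9 * 6.5 / 222
= 0.2313

0.2313


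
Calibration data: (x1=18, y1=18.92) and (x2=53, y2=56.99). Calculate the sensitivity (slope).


slope = (y2 - y1) / (x2 - x1)
= (56.99 - 18.92) / (53 - 18)
= 38.0700 / 35
= 1.0877

1.0877


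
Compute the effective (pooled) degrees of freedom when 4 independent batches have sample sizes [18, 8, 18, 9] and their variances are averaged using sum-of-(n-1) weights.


nu = sum_i (n_i - 1)
nu = ((18 - 1) + (8 - 1) + (18 - 1) + (9 - 1))
nu = 17 + 7 + 17 + 8
nu = 49

49


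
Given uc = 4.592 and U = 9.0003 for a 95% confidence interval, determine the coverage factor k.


k = U / uc
k = 9.0003 / 4.592
k = 1.96

1.96


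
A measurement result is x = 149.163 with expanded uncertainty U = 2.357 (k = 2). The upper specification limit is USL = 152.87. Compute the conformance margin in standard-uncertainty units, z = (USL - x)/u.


u = U / k = 2.357 / 2 = 1.1785
margin = |USL - x| = |152.87 - 149.163| = 3.707
z = margin / u = 3.707 / 1.1785
z = 3.1455

3.1455


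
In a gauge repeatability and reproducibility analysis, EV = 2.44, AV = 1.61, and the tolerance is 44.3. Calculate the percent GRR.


GRR = sqrt(EV^2 + AV^2) = sqrt(2.44^2 + 1.61^2) = 2.9233029
%GRR = GRR / tol * 100 = 2.9233029 / 44.3 * 100
%GRR = 6.5989

6.5989


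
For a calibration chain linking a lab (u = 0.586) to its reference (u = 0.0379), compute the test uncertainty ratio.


TUR = u_lab / u_ref
= 0.586 / 0.0379
= 15.4617

15.4617


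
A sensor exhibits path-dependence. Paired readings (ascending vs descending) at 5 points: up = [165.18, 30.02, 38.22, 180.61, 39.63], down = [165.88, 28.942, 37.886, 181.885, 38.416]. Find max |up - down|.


|165.18 - 165.88| = 0.7000
|30.02 - 28.942| = 1.0780
|38.22 - 37.886| = 0.3340
|180.61 - 181.885| = 1.2750
|39.63 - 38.416| = 1.2140
hysteresis = max(diffs) = 1.2750

1.2750


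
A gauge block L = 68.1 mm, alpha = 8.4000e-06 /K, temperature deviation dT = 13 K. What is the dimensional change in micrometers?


dL = L * alpha * dT
= 68.1 * 8.4000e-06 * 13
= 0.0074365 mm
dL_um = 0.0074365 * 1000 = 7.4365 um

7.4365


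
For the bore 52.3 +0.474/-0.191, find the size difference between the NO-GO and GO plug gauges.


GO = nominal - lower_tol (smallest hole = maximum material condition)
GO = 52.3 - 0.191 = 52.109
NO-GO = nominal + upper_tol (largest hole = least material condition)
NO-GO = 52.3 + 0.474 = 52.774
spread = NO-GO - GO = 52.774 - 52.109 = 0.6650

0.6650


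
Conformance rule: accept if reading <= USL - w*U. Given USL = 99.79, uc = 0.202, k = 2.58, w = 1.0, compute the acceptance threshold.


U = k * uc = 2.58 * 0.202 = 0.52116
guard band g = w * U = 1.0 * 0.52116 = 0.52116
AL = USL - g = 99.79 - 0.52116
AL = 99.2688

99.2688


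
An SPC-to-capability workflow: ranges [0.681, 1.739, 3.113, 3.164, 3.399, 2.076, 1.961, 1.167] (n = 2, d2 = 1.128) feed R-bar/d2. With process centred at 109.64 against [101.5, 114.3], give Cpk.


R_bar = (0.681 + 1.739 + 3.113 + 3.164 + 3.399 + 2.076 + 1.961 + 1.167) / 8 = 2.1625
sigma = R_bar / d2 = 2.1625 / 1.128 = 1.9171099
Cp = (USL - LSL)/(6*sigma) = (114.3 - 101.5)/(6*1.9171099) = 1.1128
Cpu = (114.3 - 109.64)/(3*1.9171099) = 0.8102
Cpl = (109.64 - 101.5)/(3*1.9171099) = 1.4153
Cpk = min(Cpu, Cpl) = 0.8102

0.8102


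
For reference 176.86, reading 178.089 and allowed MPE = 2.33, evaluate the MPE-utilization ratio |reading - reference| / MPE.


e = indication - reference = 178.089 - 176.86 = 1.2290
|e| = 1.2290
ratio = |e| / MPE = 1.2290 / 2.33
ratio = 0.5275

0.5275


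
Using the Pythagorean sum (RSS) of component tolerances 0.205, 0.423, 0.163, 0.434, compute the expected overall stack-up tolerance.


RSS = sqrt(0.205^2 + 0.423^2 + 0.163^2 + 0.434^2)
= sqrt(0.435879)
= 0.6602

0.6602


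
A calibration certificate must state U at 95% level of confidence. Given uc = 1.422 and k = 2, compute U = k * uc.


U = k * uc
U = 2 * 1.422
U = 2.8440

2.8440


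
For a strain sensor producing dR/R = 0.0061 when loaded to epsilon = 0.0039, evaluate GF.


GF = (dR/R) / epsilon
= 0.0061 / 0.0039
= 1.5641

1.5641


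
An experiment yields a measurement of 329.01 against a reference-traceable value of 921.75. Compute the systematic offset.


Systematic error = measured - true
= 329.01 - 921.75
= -592.7400

-592.7400


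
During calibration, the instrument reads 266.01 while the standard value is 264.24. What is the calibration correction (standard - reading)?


Correction = standard - reading
= 264.24 - 266.01
= -1.7700

-1.7700


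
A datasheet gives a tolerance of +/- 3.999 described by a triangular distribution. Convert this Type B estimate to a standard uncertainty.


u_B = half_width / sqrt(6)
u_B = 3.999 / 2.4494897
u_B = 1.6326

1.6326


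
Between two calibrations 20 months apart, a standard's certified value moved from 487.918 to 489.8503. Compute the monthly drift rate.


rate = (v2 - v1) / months
= (489.8503 - 487.918) / 20
= 1.9323 / 20
= 0.0966

0.0966


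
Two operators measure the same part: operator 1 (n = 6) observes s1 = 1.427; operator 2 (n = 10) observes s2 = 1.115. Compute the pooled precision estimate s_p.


s_p = sqrt(((n1-1)*s1^2 + (n2-1)*s2^2) / (n1+n2-2))
numerator = (6-1)*1.427^2 + (10-1)*1.115^2 = 10.181645 + 11.189025 = 21.37067
denominator = 6 + 10 - 2 = 14
s_p^2 = 21.37067 / 14 = 1.5264764
s_p = sqrt(1.5264764) = 1.2355

1.2355


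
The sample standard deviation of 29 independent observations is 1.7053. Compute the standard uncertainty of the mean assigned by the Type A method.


u_A = s / sqrt(n)
u_A = 1.7053 / sqrt(29)
u_A = 1.7053 / 5.3851648
u_A = 0.3167

0.3167


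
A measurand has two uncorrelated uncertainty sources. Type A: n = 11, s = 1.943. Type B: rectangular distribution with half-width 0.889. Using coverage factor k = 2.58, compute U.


u_A = s / sqrt(n) = 1.943 / sqrt(11) = 0.58583654
u_B = half_width / sqrt(3) = 0.889 / sqrt(3) = 0.51326439
uc = sqrt(u_A^2 + u_B^2) = sqrt(0.58583654^2 + 0.51326439^2) = 0.77887405
U = k * uc = 2.58 * 0.77887405
U = 2.0095

2.0095


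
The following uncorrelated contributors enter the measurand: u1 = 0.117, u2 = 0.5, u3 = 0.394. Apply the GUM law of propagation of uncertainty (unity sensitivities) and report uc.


uc = sqrt(0.117^2 + 0.5^2 + 0.394^2)
uc = sqrt(0.418925)
uc = 0.6472

0.6472


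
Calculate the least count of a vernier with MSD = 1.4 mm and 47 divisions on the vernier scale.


LC = MSD / n_div
= 1.4 / 47
= 0.0298

0.0298


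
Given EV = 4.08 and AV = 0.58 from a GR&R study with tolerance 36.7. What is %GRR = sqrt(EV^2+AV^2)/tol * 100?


GRR = sqrt(EV^2 + AV^2) = sqrt(4.08^2 + 0.58^2) = 4.1210193
%GRR = GRR / tol * 100 = 4.1210193 / 36.7 * 100
%GRR = 11.2289

11.2289


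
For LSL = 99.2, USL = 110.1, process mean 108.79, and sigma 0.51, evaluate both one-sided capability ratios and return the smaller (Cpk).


Cpu = (USL - mean) / (3*sigma) = (110.1 - 108.79) / (3*0.51) = 0.8562
Cpl = (mean - LSL) / (3*sigma) = (108.79 - 99.2) / (3*0.51) = 6.2680
Cpk = min(Cpu, Cpl) = 0.8562

0.8562


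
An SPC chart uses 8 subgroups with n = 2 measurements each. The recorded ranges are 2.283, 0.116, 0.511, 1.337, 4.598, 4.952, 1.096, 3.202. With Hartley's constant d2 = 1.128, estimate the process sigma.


R_bar = (2.283 + 0.116 + 0.511 + 1.337 + 4.598 + 4.952 + 1.096 + 3.202) / 8
R_bar = 18.095 / 8 = 2.261875
sigma_hat = R_bar / d2 = 2.261875 / 1.128 = 2.0052

2.0052


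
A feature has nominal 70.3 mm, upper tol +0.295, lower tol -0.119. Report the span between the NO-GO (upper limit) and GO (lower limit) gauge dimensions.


GO = nominal - lower_tol (smallest hole = maximum material condition)
GO = 70.3 - 0.119 = 70.181
NO-GO = nominal + upper_tol (largest hole = least material condition)
NO-GO = 70.3 + 0.295 = 70.595
spread = NO-GO - GO = 70.595 - 70.181 = 0.4140

0.4140


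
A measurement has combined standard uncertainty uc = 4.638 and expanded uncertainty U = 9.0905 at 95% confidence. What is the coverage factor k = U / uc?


k = U / uc
k = 9.0905 / 4.638
k = 1.96

1.96


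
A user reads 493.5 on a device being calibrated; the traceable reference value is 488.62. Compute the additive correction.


Correction = standard - reading
= 488.62 - 493.5
= -4.8800

-4.8800


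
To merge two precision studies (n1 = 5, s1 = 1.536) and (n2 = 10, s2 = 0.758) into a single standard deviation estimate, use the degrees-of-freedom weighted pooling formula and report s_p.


s_p = sqrt(((n1-1)*s1^2 + (n2-1)*s2^2) / (n1+n2-2))
numerator = (5-1)*1.536^2 + (10-1)*0.758^2 = 9.437184 + 5.171076 = 14.60826
denominator = 5 + 10 - 2 = 13
s_p^2 = 14.60826 / 13 = 1.1237123
s_p = sqrt(1.1237123) = 1.0601

1.0601


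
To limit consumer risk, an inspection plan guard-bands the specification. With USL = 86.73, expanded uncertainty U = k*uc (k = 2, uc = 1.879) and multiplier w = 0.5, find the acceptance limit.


U = k * uc = 2 * 1.879 = 3.758
guard band g = w * U = 0.5 * 3.758 = 1.879
AL = USL - g = 86.73 - 1.879
AL = 84.8510

84.8510


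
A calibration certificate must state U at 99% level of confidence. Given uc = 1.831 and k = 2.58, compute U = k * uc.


U = k * uc
U = 2.58 * 1.831
U = 4.7240

4.7240


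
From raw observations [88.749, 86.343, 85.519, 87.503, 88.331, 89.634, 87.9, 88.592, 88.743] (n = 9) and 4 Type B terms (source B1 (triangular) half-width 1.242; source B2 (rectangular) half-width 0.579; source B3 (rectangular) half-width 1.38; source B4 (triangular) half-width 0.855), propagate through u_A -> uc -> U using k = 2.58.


mean = (88.749 + 86.343 + 85.519 + 87.503 + 88.331 + 89.634 + 87.9 + 88.592 + 88.743) / 9 = 87.92377778
s = sqrt(sum((x - mean)^2)/(n-1)) = 1.2917411
u_A = s / sqrt(n) = 1.2917411 / sqrt(9) = 0.43058037
u_B1 = 1.242 / sqrt(6) = 0.50704438
u_B2 = 0.579 / sqrt(3) = 0.33428581
u_B3 = 1.38 / sqrt(3) = 0.79674337
u_B4 = 0.855 / sqrt(6) = 0.34905229
uc = sqrt(0.43058037^2 + 0.50704438^2 + 0.33428581^2 + 0.79674337^2 + 0.34905229^2) = 1.1449358
U = k * uc = 2.58 * 1.1449358
U = 2.9539

2.9539


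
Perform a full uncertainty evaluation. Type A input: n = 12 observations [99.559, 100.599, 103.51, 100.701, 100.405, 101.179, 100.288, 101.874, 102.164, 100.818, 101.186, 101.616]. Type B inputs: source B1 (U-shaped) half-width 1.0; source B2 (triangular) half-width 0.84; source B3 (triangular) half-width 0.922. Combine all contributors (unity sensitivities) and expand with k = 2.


mean = (99.559 + 100.599 + 103.51 + 100.701 + 100.405 + 101.179 + 100.288 + 101.874 + 102.164 + 100.818 + 101.186 + 101.616) / 12 = 101.15825
s = sqrt(sum((x - mean)^2)/(n-1)) = 1.0350768
u_A = s / sqrt(n) = 1.0350768 / sqrt(12) = 0.29880093
u_B1 = 1.0 / sqrt(2) = 0.70710678
u_B2 = 0.84 / sqrt(6) = 0.34292856
u_B3 = 0.922 / sqrt(6) = 0.37640492
uc = sqrt(0.29880093^2 + 0.70710678^2 + 0.34292856^2 + 0.37640492^2) = 0.92117461
U = k * uc = 2 * 0.92117461
U = 1.8423

1.8423


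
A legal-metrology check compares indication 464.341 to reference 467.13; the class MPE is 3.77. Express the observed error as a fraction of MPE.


e = indication - reference = 464.341 - 467.13 = -2.7890
|e| = 2.7890
ratio = |e| / MPE = 2.7890 / 3.77
ratio = 0.7398

0.7398


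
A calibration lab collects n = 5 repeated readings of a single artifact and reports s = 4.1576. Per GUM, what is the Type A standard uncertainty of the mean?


u_A = s / sqrt(n)
u_A = 4.1576 / sqrt(5)
u_A = 4.1576 / 2.236068
u_A = 1.8593

1.8593


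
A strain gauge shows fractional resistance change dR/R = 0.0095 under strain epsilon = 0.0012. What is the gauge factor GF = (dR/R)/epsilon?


GF = (dR/R) / epsilon
= 0.0095 / 0.0012
= 7.9167

7.9167


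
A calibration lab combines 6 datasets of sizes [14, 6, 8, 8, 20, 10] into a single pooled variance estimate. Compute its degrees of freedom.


nu = sum_i (n_i - 1)
nu = ((14 - 1) + (6 - 1) + (8 - 1) + (8 - 1) + (20 - 1) + (10 - 1))
nu = 13 + 5 + 7 + 7 + 19 + 9
nu = 60

60


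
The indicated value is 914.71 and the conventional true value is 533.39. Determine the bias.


Systematic error = measured - true
= 914.71 - 533.39
= 381.3200

381.3200


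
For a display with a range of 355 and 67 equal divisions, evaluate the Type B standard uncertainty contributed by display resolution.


resolution = range / divisions
resolution = 355 / 67 = 5.2985075
u_res = resolution / (2*sqrt(3))
u_res = 5.2985075 / 3.4641016
u_res = 1.5295

1.5295


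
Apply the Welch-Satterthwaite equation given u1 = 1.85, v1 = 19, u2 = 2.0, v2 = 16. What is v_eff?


uc = sqrt(u1^2 + u2^2) = sqrt(1.85^2 + 2.0^2) = 2.7244265
v_eff = uc^4 / (u1^4/v1 + u2^4/v2)
= 2.7244265^4 / (1.85^4/19 + 2.0^4/16)
= 55.093503 / 1.6165003
v_eff = 34.0820

34.0820


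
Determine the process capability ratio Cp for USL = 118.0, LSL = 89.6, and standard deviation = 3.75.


Cp = (USL - LSL) / (6 * sigma)
= (118.0 - 89.6) / (6 * 3.75)
= 28.4000 / 22.5000
= 1.2622

1.2622


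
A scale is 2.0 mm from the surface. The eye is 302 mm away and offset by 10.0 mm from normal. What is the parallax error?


error = h * offset / d
= 2.0 * 10.0 / 302
= 0.0662

0.0662


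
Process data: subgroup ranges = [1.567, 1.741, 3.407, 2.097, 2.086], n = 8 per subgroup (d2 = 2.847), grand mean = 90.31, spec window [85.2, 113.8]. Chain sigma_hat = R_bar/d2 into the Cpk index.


R_bar = (1.567 + 1.741 + 3.407 + 2.097 + 2.086) / 5 = 2.1796
sigma = R_bar / d2 = 2.1796 / 2.847 = 0.7655778
Cp = (USL - LSL)/(6*sigma) = (113.8 - 85.2)/(6*0.7655778) = 6.2262
Cpu = (113.8 - 90.31)/(3*0.7655778) = 10.2276
Cpl = (90.31 - 85.2)/(3*0.7655778) = 2.2249
Cpk = min(Cpu, Cpl) = 2.2249

2.2249


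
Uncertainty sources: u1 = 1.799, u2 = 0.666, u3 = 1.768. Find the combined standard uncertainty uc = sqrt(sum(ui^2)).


uc = sqrt(1.799^2 + 0.666^2 + 1.768^2)
uc = sqrt(6.805781)
uc = 2.6088

2.6088


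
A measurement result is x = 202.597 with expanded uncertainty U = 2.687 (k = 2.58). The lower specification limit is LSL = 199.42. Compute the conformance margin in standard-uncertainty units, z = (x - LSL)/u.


u = U / k = 2.687 / 2.58 = 1.0414729
margin = |LSL - x| = |199.42 - 202.597| = 3.177
z = margin / u = 3.177 / 1.0414729
z = 3.0505

3.0505


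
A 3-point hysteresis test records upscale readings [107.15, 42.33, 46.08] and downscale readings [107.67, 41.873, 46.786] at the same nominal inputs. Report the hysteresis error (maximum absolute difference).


|107.15 - 107.67| = 0.5200
|42.33 - 41.873| = 0.4570
|46.08 - 46.786| = 0.7060
hysteresis = max(diffs) = 0.7060

0.7060


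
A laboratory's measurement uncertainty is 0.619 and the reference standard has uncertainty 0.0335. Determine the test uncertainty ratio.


TUR = u_lab / u_ref
= 0.619 / 0.0335
= 18.4776

18.4776


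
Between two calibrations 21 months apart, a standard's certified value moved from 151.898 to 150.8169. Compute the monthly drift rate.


rate = (v2 - v1) / months
= (150.8169 - 151.898) / 21
= -1.0811 / 21
= -0.0515

-0.0515


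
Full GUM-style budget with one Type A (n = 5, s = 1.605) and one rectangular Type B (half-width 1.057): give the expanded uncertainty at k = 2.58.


u_A = s / sqrt(n) = 1.605 / sqrt(5) = 0.71777782
u_B = half_width / sqrt(3) = 1.057 / sqrt(3) = 0.61025923
uc = sqrt(u_A^2 + u_B^2) = sqrt(0.71777782^2 + 0.61025923^2) = 0.94213658
U = k * uc = 2.58 * 0.94213658
U = 2.4307

2.4307


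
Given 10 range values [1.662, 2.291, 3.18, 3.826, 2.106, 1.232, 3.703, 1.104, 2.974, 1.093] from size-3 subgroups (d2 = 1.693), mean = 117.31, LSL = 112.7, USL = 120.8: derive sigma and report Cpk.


R_bar = (1.662 + 2.291 + 3.18 + 3.826 + 2.106 + 1.232 + 3.703 + 1.104 + 2.974 + 1.093) / 10 = 2.3171
sigma = R_bar / d2 = 2.3171 / 1.693 = 1.3686356
Cp = (USL - LSL)/(6*sigma) = (120.8 - 112.7)/(6*1.3686356) = 0.9864
Cpu = (120.8 - 117.31)/(3*1.3686356) = 0.8500
Cpl = (117.31 - 112.7)/(3*1.3686356) = 1.1228
Cpk = min(Cpu, Cpl) = 0.8500

0.8500


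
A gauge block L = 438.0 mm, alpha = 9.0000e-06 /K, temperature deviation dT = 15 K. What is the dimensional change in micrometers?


dL = L * alpha * dT
= 438.0 * 9.0000e-06 * 15
= 0.0591300 mm
dL_um = 0.0591300 * 1000 = 59.1300 um

59.1300


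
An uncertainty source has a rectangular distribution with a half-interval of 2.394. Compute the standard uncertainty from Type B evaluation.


u_B = half_width / sqrt(3)
u_B = 2.394 / 1.7320508
u_B = 1.3822

1.3822


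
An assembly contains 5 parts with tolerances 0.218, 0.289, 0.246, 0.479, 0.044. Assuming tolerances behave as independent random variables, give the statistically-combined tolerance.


RSS = sqrt(0.218^2 + 0.289^2 + 0.246^2 + 0.479^2 + 0.044^2)
= sqrt(0.422938)
= 0.6503

0.6503


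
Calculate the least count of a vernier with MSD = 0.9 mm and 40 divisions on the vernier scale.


LC = MSD / n_div
= 0.9 / 40
= 0.0225

0.0225


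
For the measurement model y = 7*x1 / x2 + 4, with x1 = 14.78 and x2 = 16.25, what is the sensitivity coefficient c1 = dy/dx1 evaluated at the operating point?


y = 7*x1 / x2 + 4
dy/dx1 = 7/x2
Evaluate at x2 = 16.25: c1 = 7 / 16.25
c1 = 0.4308

0.4308


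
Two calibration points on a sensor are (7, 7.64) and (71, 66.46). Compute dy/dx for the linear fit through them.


slope = (y2 - y1) / (x2 - x1)
= (66.46 - 7.64) / (71 - 7)
= 58.8200 / 64
= 0.9191

0.9191


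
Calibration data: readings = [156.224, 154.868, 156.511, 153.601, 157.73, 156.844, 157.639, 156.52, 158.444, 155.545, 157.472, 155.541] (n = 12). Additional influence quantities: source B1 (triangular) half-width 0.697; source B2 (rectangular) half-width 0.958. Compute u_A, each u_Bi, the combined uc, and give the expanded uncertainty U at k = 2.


mean = (156.224 + 154.868 + 156.511 + 153.601 + 157.73 + 156.844 + 157.639 + 156.52 + 158.444 + 155.545 + 157.472 + 155.541) / 12 = 156.4115833
s = sqrt(sum((x - mean)^2)/(n-1)) = 1.3663054
u_A = s / sqrt(n) = 1.3663054 / sqrt(12) = 0.3944184
u_B1 = 0.697 / sqrt(6) = 0.28454906
u_B2 = 0.958 / sqrt(3) = 0.55310156
uc = sqrt(0.3944184^2 + 0.28454906^2 + 0.55310156^2) = 0.7365157
U = k * uc = 2 * 0.7365157
U = 1.4730

1.4730


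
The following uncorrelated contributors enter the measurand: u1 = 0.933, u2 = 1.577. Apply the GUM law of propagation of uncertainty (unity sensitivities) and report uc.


uc = sqrt(0.933^2 + 1.577^2)
uc = sqrt(3.357418)
uc = 1.8323

1.8323


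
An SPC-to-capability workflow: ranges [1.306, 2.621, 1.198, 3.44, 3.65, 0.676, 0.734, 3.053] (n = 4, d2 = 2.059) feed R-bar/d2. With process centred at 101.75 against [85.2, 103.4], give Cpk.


R_bar = (1.306 + 2.621 + 1.198 + 3.44 + 3.65 + 0.676 + 0.734 + 3.053) / 8 = 2.08475
sigma = R_bar / d2 = 2.08475 / 2.059 = 1.0125061
Cp = (USL - LSL)/(6*sigma) = (103.4 - 85.2)/(6*1.0125061) = 2.9959
Cpu = (103.4 - 101.75)/(3*1.0125061) = 0.5432
Cpl = (101.75 - 85.2)/(3*1.0125061) = 5.4485
Cpk = min(Cpu, Cpl) = 0.5432

0.5432


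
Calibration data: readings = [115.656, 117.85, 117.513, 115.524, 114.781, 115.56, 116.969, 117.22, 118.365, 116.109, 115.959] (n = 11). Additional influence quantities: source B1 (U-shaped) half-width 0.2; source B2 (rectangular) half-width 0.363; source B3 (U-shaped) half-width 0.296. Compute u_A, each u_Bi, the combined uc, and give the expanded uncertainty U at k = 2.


mean = (115.656 + 117.85 + 117.513 + 115.524 + 114.781 + 115.56 + 116.969 + 117.22 + 118.365 + 116.109 + 115.959) / 11 = 116.5005455
s = sqrt(sum((x - mean)^2)/(n-1)) = 1.1408018
u_A = s / sqrt(n) = 1.1408018 / sqrt(11) = 0.34396468
u_B1 = 0.2 / sqrt(2) = 0.14142136
u_B2 = 0.363 / sqrt(3) = 0.20957815
u_B3 = 0.296 / sqrt(2) = 0.20930361
uc = sqrt(0.34396468^2 + 0.14142136^2 + 0.20957815^2 + 0.20930361^2) = 0.47543949
U = k * uc = 2 * 0.47543949
U = 0.9509

0.9509


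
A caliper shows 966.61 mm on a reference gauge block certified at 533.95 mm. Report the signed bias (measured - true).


Systematic error = measured - true
= 966.61 - 533.95
= 432.6600

432.6600


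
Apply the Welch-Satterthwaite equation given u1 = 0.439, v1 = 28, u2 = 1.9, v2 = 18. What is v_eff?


uc = sqrt(u1^2 + u2^2) = sqrt(0.439^2 + 1.9^2) = 1.9500567
v_eff = uc^4 / (u1^4/v1 + u2^4/v2)
= 1.9500567^4 / (0.439^4/28 + 1.9^4/18)
= 14.460688 / 0.72533203
v_eff = 19.9366

19.9366


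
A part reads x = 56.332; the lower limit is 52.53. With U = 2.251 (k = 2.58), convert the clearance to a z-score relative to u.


u = U / k = 2.251 / 2.58 = 0.87248062
margin = |LSL - x| = |52.53 - 56.332| = 3.802
z = margin / u = 3.802 / 0.87248062
z = 4.3577

4.3577


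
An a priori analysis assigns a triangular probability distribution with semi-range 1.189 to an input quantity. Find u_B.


u_B = half_width / sqrt(6)
u_B = 1.189 / 2.4494897
u_B = 0.4854

0.4854


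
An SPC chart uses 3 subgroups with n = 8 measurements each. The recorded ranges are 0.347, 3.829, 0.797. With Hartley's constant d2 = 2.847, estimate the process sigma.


R_bar = (0.347 + 3.829 + 0.797) / 3
R_bar = 4.973 / 3 = 1.6576667
sigma_hat = R_bar / d2 = 1.6576667 / 2.847 = 0.5823

0.5823


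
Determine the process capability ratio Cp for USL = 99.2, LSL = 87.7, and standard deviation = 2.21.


Cp = (USL - LSL) / (6 * sigma)
= (99.2 - 87.7) / (6 * 2.21)
= 11.5000 / 13.2600
= 0.8673

0.8673


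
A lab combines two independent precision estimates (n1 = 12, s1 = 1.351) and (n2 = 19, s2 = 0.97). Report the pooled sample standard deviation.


s_p = sqrt(((n1-1)*s1^2 + (n2-1)*s2^2) / (n1+n2-2))
numerator = (12-1)*1.351^2 + (19-1)*0.97^2 = 20.077211 + 16.9362 = 37.013411
denominator = 12 + 19 - 2 = 29
s_p^2 = 37.013411 / 29 = 1.2763245
s_p = sqrt(1.2763245) = 1.1297

1.1297


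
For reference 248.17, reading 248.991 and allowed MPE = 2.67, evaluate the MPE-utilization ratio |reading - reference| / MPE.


e = indication - reference = 248.991 - 248.17 = 0.8210
|e| = 0.8210
ratio = |e| / MPE = 0.8210 / 2.67
ratio = 0.3075

0.3075


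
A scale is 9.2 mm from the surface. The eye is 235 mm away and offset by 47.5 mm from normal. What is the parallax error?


error = h * offset / d
= 9.2 * 47.5 / 235
= 1.8596

1.8596


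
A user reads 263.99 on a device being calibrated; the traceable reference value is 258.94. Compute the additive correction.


Correction = standard - reading
= 258.94 - 263.99
= -5.0500

-5.0500


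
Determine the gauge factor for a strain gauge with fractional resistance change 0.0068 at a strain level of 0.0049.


GF = (dR/R) / epsilon
= 0.0068 / 0.0049
= 1.3878

1.3878


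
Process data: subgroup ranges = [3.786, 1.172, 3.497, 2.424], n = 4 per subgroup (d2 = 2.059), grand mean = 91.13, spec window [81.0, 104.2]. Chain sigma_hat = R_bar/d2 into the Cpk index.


R_bar = (3.786 + 1.172 + 3.497 + 2.424) / 4 = 2.71975
sigma = R_bar / d2 = 2.71975 / 2.059 = 1.3209082
Cp = (USL - LSL)/(6*sigma) = (104.2 - 81.0)/(6*1.3209082) = 2.9273
Cpu = (104.2 - 91.13)/(3*1.3209082) = 3.2982
Cpl = (91.13 - 81.0)/(3*1.3209082) = 2.5563
Cpk = min(Cpu, Cpl) = 2.5563

2.5563


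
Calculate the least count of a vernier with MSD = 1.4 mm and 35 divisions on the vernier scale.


LC = MSD / n_div
= 1.4 / 35
= 0.0400

0.0400


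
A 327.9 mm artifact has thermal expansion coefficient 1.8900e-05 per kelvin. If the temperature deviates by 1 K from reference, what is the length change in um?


dL = L * alpha * dT
= 327.9 * 1.8900e-05 * 1
= 0.0061973 mm
dL_um = 0.0061973 * 1000 = 6.1973 um

6.1973


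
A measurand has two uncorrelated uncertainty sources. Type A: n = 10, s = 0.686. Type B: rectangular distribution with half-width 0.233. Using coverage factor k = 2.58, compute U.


u_A = s / sqrt(n) = 0.686 / sqrt(10) = 0.21693225
u_B = half_width / sqrt(3) = 0.233 / sqrt(3) = 0.13452261
uc = sqrt(u_A^2 + u_B^2) = sqrt(0.21693225^2 + 0.13452261^2) = 0.2552566
U = k * uc = 2.58 * 0.2552566
U = 0.6586

0.6586


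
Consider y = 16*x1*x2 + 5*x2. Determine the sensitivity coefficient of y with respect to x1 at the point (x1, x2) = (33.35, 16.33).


y = 16*x1*x2 + 5*x2
dy/dx1 = 16*x2
Evaluate at x2 = 16.33: c1 = 16 * 16.33
c1 = 261.2800

261.2800


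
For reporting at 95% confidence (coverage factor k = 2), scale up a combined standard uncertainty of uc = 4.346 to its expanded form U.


U = k * uc
U = 2 * 4.346
U = 8.6920

8.6920


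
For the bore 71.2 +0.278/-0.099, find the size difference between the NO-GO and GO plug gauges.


GO = nominal - lower_tol (smallest hole = maximum material condition)
GO = 71.2 - 0.099 = 71.101
NO-GO = nominal + upper_tol (largest hole = least material condition)
NO-GO = 71.2 + 0.278 = 71.478
spread = NO-GO - GO = 71.478 - 71.101 = 0.3770

0.3770


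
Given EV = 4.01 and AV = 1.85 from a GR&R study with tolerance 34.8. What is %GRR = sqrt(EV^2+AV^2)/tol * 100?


GRR = sqrt(EV^2 + AV^2) = sqrt(4.01^2 + 1.85^2) = 4.4161748
%GRR = GRR / tol * 100 = 4.4161748 / 34.8 * 100
%GRR = 12.6902

12.6902


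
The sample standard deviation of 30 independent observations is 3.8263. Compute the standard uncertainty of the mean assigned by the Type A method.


u_A = s / sqrt(n)
u_A = 3.8263 / sqrt(30)
u_A = 3.8263 / 5.4772256
u_A = 0.6986

0.6986


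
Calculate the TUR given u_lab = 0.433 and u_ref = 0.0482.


TUR = u_lab / u_ref
= 0.433 / 0.0482
= 8.9834

8.9834


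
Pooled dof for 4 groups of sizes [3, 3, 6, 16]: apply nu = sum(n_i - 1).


nu = sum_i (n_i - 1)
nu = ((3 - 1) + (3 - 1) + (6 - 1) + (16 - 1))
nu = 2 + 2 + 5 + 15
nu = 24

24


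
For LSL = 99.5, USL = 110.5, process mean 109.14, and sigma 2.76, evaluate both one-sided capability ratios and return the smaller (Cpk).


Cpu = (USL - mean) / (3*sigma) = (110.5 - 109.14) / (3*2.76) = 0.1643
Cpl = (mean - LSL) / (3*sigma) = (109.14 - 99.5) / (3*2.76) = 1.1643
Cpk = min(Cpu, Cpl) = 0.1643

0.1643


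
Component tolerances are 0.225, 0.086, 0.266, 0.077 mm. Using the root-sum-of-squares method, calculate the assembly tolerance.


RSS = sqrt(0.225^2 + 0.086^2 + 0.266^2 + 0.077^2)
= sqrt(0.134706)
= 0.3670

0.3670


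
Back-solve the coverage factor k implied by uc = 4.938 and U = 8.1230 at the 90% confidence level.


k = U / uc
k = 8.1230 / 4.938
k = 1.645

1.645


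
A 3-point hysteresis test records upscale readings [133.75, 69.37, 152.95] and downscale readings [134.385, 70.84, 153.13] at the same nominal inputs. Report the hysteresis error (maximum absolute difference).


|133.75 - 134.385| = 0.6350
|69.37 - 70.84| = 1.4700
|152.95 - 153.13| = 0.1800
hysteresis = max(diffs) = 1.4700

1.4700


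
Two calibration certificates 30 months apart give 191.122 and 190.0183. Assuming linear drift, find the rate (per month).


rate = (v2 - v1) / months
= (190.0183 - 191.122) / 30
= -1.1037 / 30
= -0.0368

-0.0368


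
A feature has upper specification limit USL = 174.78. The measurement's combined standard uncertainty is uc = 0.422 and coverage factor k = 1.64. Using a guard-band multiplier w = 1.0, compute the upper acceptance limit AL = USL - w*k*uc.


U = k * uc = 1.64 * 0.422 = 0.69208
guard band g = w * U = 1.0 * 0.69208 = 0.69208
AL = USL - g = 174.78 - 0.69208
AL = 174.0879

174.0879


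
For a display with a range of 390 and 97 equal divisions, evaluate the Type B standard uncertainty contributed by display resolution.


resolution = range / divisions
resolution = 390 / 97 = 4.0206186
u_res = resolution / (2*sqrt(3))
u_res = 4.0206186 / 3.4641016
u_res = 1.1607

1.1607


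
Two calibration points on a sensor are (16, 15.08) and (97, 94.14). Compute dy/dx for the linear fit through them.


slope = (y2 - y1) / (x2 - x1)
= (94.14 - 15.08) / (97 - 16)
= 79.0600 / 81
= 0.9760

0.9760


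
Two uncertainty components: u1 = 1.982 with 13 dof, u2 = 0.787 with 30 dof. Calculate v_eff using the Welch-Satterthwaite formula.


uc = sqrt(u1^2 + u2^2) = sqrt(1.982^2 + 0.787^2) = 2.1325321
v_eff = uc^4 / (u1^4/v1 + u2^4/v2)
= 2.1325321^4 / (1.982^4/13 + 0.787^4/30)
= 20.681513 / 1.1998434
v_eff = 17.2368

17.2368


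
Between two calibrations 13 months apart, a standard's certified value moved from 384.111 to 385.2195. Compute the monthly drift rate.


rate = (v2 - v1) / months
= (385.2195 - 384.111) / 13
= 1.1085 / 13
= 0.0853

0.0853


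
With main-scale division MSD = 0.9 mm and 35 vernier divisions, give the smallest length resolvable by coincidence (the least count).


LC = MSD / n_div
= 0.9 / 35
= 0.0257

0.0257


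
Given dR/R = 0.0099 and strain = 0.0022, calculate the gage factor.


GF = (dR/R) / epsilon
= 0.0099 / 0.0022
= 4.5000

4.5000


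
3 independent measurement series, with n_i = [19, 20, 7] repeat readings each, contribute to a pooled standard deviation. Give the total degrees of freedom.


nu = sum_i (n_i - 1)
nu = ((19 - 1) + (20 - 1) + (7 - 1))
nu = 18 + 19 + 6
nu = 43

43


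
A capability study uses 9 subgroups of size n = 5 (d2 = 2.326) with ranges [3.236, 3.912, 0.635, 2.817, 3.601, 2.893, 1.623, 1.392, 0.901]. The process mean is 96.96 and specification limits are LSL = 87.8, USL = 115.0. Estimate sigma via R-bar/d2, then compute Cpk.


R_bar = (3.236 + 3.912 + 0.635 + 2.817 + 3.601 + 2.893 + 1.623 + 1.392 + 0.901) / 9 = 2.3344444
sigma = R_bar / d2 = 2.3344444 / 2.326 = 1.0036304
Cp = (USL - LSL)/(6*sigma) = (115.0 - 87.8)/(6*1.0036304) = 4.5169
Cpu = (115.0 - 96.96)/(3*1.0036304) = 5.9916
Cpl = (96.96 - 87.8)/(3*1.0036304) = 3.0423
Cpk = min(Cpu, Cpl) = 3.0423

3.0423


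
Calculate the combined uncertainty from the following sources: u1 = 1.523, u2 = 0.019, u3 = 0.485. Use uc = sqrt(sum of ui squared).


uc = sqrt(1.523^2 + 0.019^2 + 0.485^2)
uc = sqrt(2.555115)
uc = 1.5985

1.5985


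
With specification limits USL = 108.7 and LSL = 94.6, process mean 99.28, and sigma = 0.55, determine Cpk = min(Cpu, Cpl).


Cpu = (USL - mean) / (3*sigma) = (108.7 - 99.28) / (3*0.55) = 5.7091
Cpl = (mean - LSL) / (3*sigma) = (99.28 - 94.6) / (3*0.55) = 2.8364
Cpk = min(Cpu, Cpl) = 2.8364

2.8364


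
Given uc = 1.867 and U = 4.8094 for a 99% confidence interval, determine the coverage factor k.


k = U / uc
k = 4.8094 / 1.867
k = 2.576

2.576


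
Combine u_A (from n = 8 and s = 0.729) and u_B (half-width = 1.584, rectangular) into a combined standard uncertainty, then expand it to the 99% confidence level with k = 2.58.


u_A = s / sqrt(n) = 0.729 / sqrt(8) = 0.25774042
u_B = half_width / sqrt(3) = 1.584 / sqrt(3) = 0.91452283
uc = sqrt(u_A^2 + u_B^2) = sqrt(0.25774042^2 + 0.91452283^2) = 0.95014848
U = k * uc = 2.58 * 0.95014848
U = 2.4514

2.4514


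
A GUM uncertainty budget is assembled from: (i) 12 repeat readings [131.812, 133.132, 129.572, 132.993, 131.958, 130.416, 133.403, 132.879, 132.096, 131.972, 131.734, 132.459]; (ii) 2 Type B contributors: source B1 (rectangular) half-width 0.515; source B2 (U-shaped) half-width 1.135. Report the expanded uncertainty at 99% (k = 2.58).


mean = (131.812 + 133.132 + 129.572 + 132.993 + 131.958 + 130.416 + 133.403 + 132.879 + 132.096 + 131.972 + 131.734 + 132.459) / 12 = 132.0355
s = sqrt(sum((x - mean)^2)/(n-1)) = 1.1170654
u_A = s / sqrt(n) = 1.1170654 / sqrt(12) = 0.322469
u_B1 = 0.515 / sqrt(3) = 0.29733539
u_B2 = 1.135 / sqrt(2) = 0.8025662
uc = sqrt(0.322469^2 + 0.29733539^2 + 0.8025662^2) = 0.91460762
U = k * uc = 2.58 * 0.91460762
U = 2.3597

2.3597
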